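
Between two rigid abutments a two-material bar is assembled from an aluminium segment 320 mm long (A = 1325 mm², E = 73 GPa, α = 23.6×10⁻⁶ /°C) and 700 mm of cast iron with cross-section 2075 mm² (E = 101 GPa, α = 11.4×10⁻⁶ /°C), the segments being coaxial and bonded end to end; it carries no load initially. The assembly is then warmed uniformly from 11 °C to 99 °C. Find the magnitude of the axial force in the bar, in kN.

Free thermal expansion of the whole bar: Σ αᵢΔT Lᵢ = 23.6×10⁻⁶×88×320 + 11.4×10⁻⁶×88×700 = 1.367 mm.
Since the ends are fixed, an axial force P builds up, equal in every segment, with P · Σ Lᵢ/(AᵢEᵢ) = δ_free.
Σ Lᵢ/(AᵢEᵢ) = 320/(1325×73×10³) + 700/(2075×101×10³) = 6.648×10⁻⁶ mm/N.
So P = 1.367 / 6.648×10⁻⁶ = 205.6 kN, compressive.

P ≈ 206 kN (compressive)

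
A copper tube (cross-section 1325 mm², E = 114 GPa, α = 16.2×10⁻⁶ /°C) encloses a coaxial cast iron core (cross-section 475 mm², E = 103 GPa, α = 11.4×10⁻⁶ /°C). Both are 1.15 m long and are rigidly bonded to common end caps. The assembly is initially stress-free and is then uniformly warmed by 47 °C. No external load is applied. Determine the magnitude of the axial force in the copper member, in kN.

P ≈ 8.34 kN (compressive in the copper)

The copper has the larger α, so on heating it would change length more than the cast iron if both were free. The rigid plates force a common final length, so the copper is put into compression and the cast iron into tension, with equal and opposite forces P (no external load).
Setting the final lengths equal and cancelling L: (α₁ − α₂)ΔT = P/(A₁E₁) + P/(A₂E₂).
|α₁ − α₂|·ΔT = 4.8×10⁻⁶ × 47 = 0.0002256.
1/(A₁E₁) + 1/(A₂E₂) = 1/(1325×114×10³) + 1/(475×103×10³) = 2.706×10⁻⁸ N⁻¹.
So P = 0.0002256 / 2.706×10⁻⁸ = 8.337 kN.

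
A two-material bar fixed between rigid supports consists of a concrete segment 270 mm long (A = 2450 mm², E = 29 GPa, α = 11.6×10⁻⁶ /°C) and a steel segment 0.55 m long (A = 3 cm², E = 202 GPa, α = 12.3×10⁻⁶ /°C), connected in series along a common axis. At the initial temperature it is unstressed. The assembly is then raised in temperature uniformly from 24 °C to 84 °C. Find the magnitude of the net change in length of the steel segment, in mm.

With the walls removed the bar would change length by δ_free = Σ αᵢΔT Lᵢ = 11.6×10⁻⁶×60×270 + 12.3×10⁻⁶×60×550 = 0.5938 mm.
Since the ends are fixed, an axial force P builds up, equal in every segment, with P · Σ Lᵢ/(AᵢEᵢ) = δ_free.
Σ Lᵢ/(AᵢEᵢ) = 270/(2450×29×10³) + 550/(300×202×10³) = 1.288×10⁻⁵ mm/N.
So P = 0.5938 / 1.288×10⁻⁵ = 46.12 kN, compressive.
For the steel segment, free thermal change = 12.3×10⁻⁶×60×550 = 0.4059 mm and elastic change from P = 46120×550/(300×202×10³) = 0.4186 mm; these oppose, so the net change is 0.0127 mm (segment shortens).

|ΔL| ≈ 0.0127 mm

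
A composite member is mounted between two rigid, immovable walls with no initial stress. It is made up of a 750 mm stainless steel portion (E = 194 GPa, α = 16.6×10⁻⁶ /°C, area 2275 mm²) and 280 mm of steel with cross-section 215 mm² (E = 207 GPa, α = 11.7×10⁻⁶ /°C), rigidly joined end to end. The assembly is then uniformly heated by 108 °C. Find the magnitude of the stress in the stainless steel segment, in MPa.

With the walls removed the bar would change length by δ_free = Σ αᵢΔT Lᵢ = 16.6×10⁻⁶×108×750 + 11.7×10⁻⁶×108×280 = 1.698 mm.
The walls prevent any net length change, so an axial force P (same in every segment) develops. Compatibility: P · Σ Lᵢ/(AᵢEᵢ) = δ_free.
Σ Lᵢ/(AᵢEᵢ) = 750/(2275×194×10³) + 280/(215×207×10³) = 7.991×10⁻⁶ mm/N.
So P = 1.698 / 7.991×10⁻⁶ = 212.5 kN, compressive.
σ_{stainless steel} = P / A = 212500 / 2275 = 93.43 MPa.

σ ≈ 93.4 MPa (compressive)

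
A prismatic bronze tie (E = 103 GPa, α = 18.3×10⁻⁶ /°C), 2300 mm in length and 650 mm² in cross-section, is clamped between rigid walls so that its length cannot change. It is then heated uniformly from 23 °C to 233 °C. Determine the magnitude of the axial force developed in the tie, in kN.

P ≈ 257 kN (compressive)

With zero net strain, σ = E·αΔT = 103 GPa × 18.3×10⁻⁶ × 210 = 395.8 MPa.
Then P = σA = 395.8 × 650 mm² = 257.3 kN, compressive.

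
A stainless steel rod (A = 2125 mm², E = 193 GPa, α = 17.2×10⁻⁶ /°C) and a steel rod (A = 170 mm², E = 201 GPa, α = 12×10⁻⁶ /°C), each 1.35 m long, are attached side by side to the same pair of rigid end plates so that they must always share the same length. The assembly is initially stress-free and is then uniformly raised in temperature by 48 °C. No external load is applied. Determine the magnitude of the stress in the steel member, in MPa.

σ ≈ 46.3 MPa (tensile)

The stainless steel has the larger α, so on heating it would change length more than the steel if both were free. The rigid plates force a common final length, so the stainless steel is put into compression and the steel into tension, with equal and opposite forces P (no external load).
Setting the final lengths equal and cancelling L: (α₁ − α₂)ΔT = P/(A₁E₁) + P/(A₂E₂).
|α₁ − α₂|·ΔT = 5.2×10⁻⁶ × 48 = 0.0002496.
1/(A₁E₁) + 1/(A₂E₂) = 1/(2125×193×10³) + 1/(170×201×10³) = 3.17×10⁻⁸ N⁻¹.
So P = 0.0002496 / 3.17×10⁻⁸ = 7.873 kN.
σ_{steel} = P/A₂ = 7873/170 = 46.31 MPa, tensile.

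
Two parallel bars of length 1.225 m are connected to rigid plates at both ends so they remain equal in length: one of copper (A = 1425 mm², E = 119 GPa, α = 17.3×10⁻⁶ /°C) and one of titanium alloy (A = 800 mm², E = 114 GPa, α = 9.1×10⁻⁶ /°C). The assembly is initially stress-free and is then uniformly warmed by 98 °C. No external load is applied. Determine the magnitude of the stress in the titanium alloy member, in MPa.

σ ≈ 59.6 MPa (tensile)

The copper has the larger α, so on heating it would change length more than the titanium alloy if both were free. The rigid plates force a common final length, so the copper is put into compression and the titanium alloy into tension, with equal and opposite forces P (no external load).
Equating the net (thermal + elastic) strains gives |α₁ − α₂|·ΔT = P·[1/(A₁E₁) + 1/(A₂E₂)].
|α₁ − α₂|·ΔT = 8.2×10⁻⁶ × 98 = 0.0008036.
1/(A₁E₁) + 1/(A₂E₂) = 1/(1425×119×10³) + 1/(800×114×10³) = 1.686×10⁻⁸ N⁻¹.
So P = 0.0008036 / 1.686×10⁻⁸ = 47.66 kN.
σ_{titanium alloy} = P/A₂ = 47660/800 = 59.57 MPa, tensile.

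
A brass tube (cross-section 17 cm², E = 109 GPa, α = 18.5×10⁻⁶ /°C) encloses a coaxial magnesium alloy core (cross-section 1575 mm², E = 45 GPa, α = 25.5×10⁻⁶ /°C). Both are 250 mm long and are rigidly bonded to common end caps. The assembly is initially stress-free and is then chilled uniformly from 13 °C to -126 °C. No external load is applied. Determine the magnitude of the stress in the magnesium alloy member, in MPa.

Equilibrium of a rigid end plate with no external load gives equal and opposite internal forces ±P in the two members. Since α_{magnesium alloy} > α_{brass}, cooling drives the magnesium alloy into tension and the brass into compression.
Setting the final lengths equal and cancelling L: (α₁ − α₂)ΔT = P/(A₁E₁) + P/(A₂E₂).
|α₁ − α₂|·ΔT = 7×10⁻⁶ × 139 = 0.000973.
1/(A₁E₁) + 1/(A₂E₂) = 1/(1700×109×10³) + 1/(1575×45×10³) = 1.951×10⁻⁸ N⁻¹.
P = 0.000973 / 1.951×10⁻⁸ = 49880 N = 49.88 kN.
σ_{magnesium alloy} = P/A₂ = 49880/1575 = 31.67 MPa, tensile.

σ ≈ 31.7 MPa (tensile)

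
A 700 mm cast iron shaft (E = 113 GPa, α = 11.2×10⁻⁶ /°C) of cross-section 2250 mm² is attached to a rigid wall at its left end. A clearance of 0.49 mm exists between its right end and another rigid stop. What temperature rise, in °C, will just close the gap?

The gap closes when αΔT L = 0.49 mm, since the shaft is still unstressed at that instant.
ΔT = 0.49 / (11.2×10⁻⁶ × 700) = 62.5 °C.

ΔT ≈ 62.5 °C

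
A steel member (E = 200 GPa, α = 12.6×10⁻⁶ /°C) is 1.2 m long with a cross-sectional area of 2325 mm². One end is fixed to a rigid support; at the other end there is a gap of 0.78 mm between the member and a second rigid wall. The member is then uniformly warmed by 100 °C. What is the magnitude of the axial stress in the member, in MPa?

σ ≈ 122 MPa (compressive)

Free thermal elongation = αΔT L = 12.6×10⁻⁶ × 100 × 1200 = 1.512 mm.
The gap closes (δ_free > 0.78 mm) and the wall then resists a further 1.512 − 0.78 = 0.732 mm of expansion.
That suppressed elongation corresponds to σ = E·Δ/L = 200×10³ × 0.732/1200 = 122 MPa.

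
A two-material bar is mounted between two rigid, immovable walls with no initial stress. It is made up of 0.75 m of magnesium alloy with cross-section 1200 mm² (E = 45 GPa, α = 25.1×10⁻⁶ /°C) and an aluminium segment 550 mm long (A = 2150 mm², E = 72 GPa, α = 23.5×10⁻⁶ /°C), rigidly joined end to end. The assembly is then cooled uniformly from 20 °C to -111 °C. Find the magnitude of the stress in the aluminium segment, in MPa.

σ ≈ 111 MPa (tensile)

With the walls removed the bar would change length by δ_free = Σ αᵢΔT Lᵢ = 25.1×10⁻⁶×131×750 + 23.5×10⁻⁶×131×550 = 4.159 mm.
The walls prevent any net length change, so an axial force P (same in every segment) develops. Compatibility: P · Σ Lᵢ/(AᵢEᵢ) = δ_free.
The series flexibility is Σ Lᵢ/(AᵢEᵢ) = 750/(1200×45×10³) + 550/(2150×72×10³) = 1.744×10⁻⁵ mm/N.
P = 4.159 / 1.744×10⁻⁵ = 238500 N = 238.5 kN, tensile.
σ_{aluminium} = P / A = 238500 / 2150 = 110.9 MPa.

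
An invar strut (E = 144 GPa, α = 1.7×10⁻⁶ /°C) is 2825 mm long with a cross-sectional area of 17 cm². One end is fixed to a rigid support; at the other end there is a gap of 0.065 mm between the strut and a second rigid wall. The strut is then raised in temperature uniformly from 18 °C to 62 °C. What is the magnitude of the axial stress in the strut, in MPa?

Unrestrained expansion: δ_free = αΔT L = 1.7×10⁻⁶ × 44 × 2825 = 0.2113 mm.
The gap closes (δ_free > 0.065 mm) and the wall then resists a further 0.2113 − 0.065 = 0.1463 mm of expansion.
That suppressed elongation corresponds to σ = E·Δ/L = 144×10³ × 0.1463/2825 = 7.458 MPa.

σ ≈ 7.46 MPa (compressive)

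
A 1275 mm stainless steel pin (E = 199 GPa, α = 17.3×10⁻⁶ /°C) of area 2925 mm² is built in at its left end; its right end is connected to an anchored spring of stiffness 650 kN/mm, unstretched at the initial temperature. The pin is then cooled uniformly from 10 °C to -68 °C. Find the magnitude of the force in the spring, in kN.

P ≈ 461 kN

The unrestrained thermal change is αΔT L = 17.3×10⁻⁶ × 78 × 1275 = 1.72 mm.
With a force P in the spring, the elastic change of the pin is PL/(AE) and that of the spring is P/k; compatibility requires their sum to equal δ_free.
P [ L/(AE) + 1/k ] = δ_free → P [ 1275/(2925×199×10³) + 1/(650×10³) ] = 1.72.
P = 1.72 / 3.729×10⁻⁶ = 461400 N.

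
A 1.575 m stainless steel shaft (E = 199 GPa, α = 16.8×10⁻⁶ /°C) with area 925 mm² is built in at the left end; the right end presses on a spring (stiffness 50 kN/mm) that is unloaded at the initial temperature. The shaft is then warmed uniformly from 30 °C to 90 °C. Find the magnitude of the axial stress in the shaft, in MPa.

Free thermal expansion: δ_free = αΔT L = 16.8×10⁻⁶ × 60 × 1575 = 1.588 mm.
With a force P in the spring, the elastic change of the shaft is PL/(AE) and that of the spring is P/k; compatibility requires their sum to equal δ_free.
P [ L/(AE) + 1/k ] = δ_free → P [ 1575/(925×199×10³) + 1/(50×10³) ] = 1.588.
P = 1.588 / 2.856×10⁻⁵ = 55600 N.
σ = P/A = 55600/925 = 60.1 MPa.

σ ≈ 60.1 MPa (compressive)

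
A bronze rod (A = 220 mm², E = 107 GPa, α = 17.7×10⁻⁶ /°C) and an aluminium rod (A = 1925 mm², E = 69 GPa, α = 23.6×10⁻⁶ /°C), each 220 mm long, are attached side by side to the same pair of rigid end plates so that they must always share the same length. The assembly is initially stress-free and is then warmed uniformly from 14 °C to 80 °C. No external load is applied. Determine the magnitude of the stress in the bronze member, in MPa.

σ ≈ 35.4 MPa (tensile)

Both members must finish at the same length. With the larger α, the aluminium tends to over-expand; the plates restrain it, putting the aluminium in compression and the bronze in tension. With no external load the two internal forces are equal and opposite, magnitude P.
Setting the final lengths equal and cancelling L: (α₁ − α₂)ΔT = P/(A₁E₁) + P/(A₂E₂).
|α₁ − α₂|·ΔT = 5.9×10⁻⁶ × 66 = 0.0003894.
1/(A₁E₁) + 1/(A₂E₂) = 1/(220×107×10³) + 1/(1925×69×10³) = 5.001×10⁻⁸ N⁻¹.
P = 0.0003894 / 5.001×10⁻⁸ = 7787 N = 7.787 kN.
σ_{bronze} = P/A₁ = 7787/220 = 35.39 MPa, tensile.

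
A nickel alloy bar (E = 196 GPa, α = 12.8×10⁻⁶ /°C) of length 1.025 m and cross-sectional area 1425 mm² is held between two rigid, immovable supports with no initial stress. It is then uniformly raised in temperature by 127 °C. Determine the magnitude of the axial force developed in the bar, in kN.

The ends cannot move, so σ = EαΔT = 196×10³ × 12.8×10⁻⁶ × 127 = 318.6 MPa.
Axial force P = σA = 318.6 × 1425 = 454000 N = 454 kN, compressive.

P ≈ 454 kN (compressive)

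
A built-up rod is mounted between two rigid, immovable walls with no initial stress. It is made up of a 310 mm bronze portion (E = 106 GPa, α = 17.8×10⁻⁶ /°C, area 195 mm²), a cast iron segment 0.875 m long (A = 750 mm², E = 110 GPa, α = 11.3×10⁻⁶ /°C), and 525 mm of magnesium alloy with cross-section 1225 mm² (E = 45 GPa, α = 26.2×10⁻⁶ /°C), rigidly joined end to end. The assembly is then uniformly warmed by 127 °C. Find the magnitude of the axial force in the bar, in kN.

P ≈ 105 kN (compressive)

Free thermal expansion of the whole bar: Σ αᵢΔT Lᵢ = 17.8×10⁻⁶×127×310 + 11.3×10⁻⁶×127×875 + 26.2×10⁻⁶×127×525 = 3.703 mm.
The walls prevent any net length change, so an axial force P (same in every segment) develops. Compatibility: P · Σ Lᵢ/(AᵢEᵢ) = δ_free.
The series flexibility is Σ Lᵢ/(AᵢEᵢ) = 310/(195×106×10³) + 875/(750×110×10³) + 525/(1225×45×10³) = 3.513×10⁻⁵ mm/N.
So P = 3.703 / 3.513×10⁻⁵ = 105.4 kN, compressive.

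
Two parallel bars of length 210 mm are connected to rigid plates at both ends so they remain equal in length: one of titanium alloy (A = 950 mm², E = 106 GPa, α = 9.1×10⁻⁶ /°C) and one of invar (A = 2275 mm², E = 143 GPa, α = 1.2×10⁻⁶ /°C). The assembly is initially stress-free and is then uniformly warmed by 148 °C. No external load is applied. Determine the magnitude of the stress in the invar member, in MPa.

σ ≈ 39.5 MPa (tensile)

The titanium alloy has the larger α, so on heating it would change length more than the invar if both were free. The rigid plates force a common final length, so the titanium alloy is put into compression and the invar into tension, with equal and opposite forces P (no external load).
Setting the final lengths equal and cancelling L: (α₁ − α₂)ΔT = P/(A₁E₁) + P/(A₂E₂).
|α₁ − α₂|·ΔT = 7.9×10⁻⁶ × 148 = 0.001169.
1/(A₁E₁) + 1/(A₂E₂) = 1/(950×106×10³) + 1/(2275×143×10³) = 1.3×10⁻⁸ N⁻¹.
P = 0.001169 / 1.3×10⁻⁸ = 89910 N = 89.91 kN.
σ_{invar} = P/A₂ = 89910/2275 = 39.52 MPa, tensile.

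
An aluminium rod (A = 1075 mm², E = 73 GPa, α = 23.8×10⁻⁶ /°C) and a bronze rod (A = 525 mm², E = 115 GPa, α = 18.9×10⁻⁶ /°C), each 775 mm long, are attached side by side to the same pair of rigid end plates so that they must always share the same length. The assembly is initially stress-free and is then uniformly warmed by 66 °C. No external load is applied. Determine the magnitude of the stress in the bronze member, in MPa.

Both members must finish at the same length. With the larger α, the aluminium tends to over-expand; the plates restrain it, putting the aluminium in compression and the bronze in tension. With no external load the two internal forces are equal and opposite, magnitude P.
Compatibility of the two members (thermal + elastic change equal): (α₁ − α₂)ΔT = P·[1/(A₁E₁) + 1/(A₂E₂)].
|α₁ − α₂|·ΔT = 4.9×10⁻⁶ × 66 = 0.0003234.
1/(A₁E₁) + 1/(A₂E₂) = 1/(1075×73×10³) + 1/(525×115×10³) = 2.931×10⁻⁸ N⁻¹.
So P = 0.0003234 / 2.931×10⁻⁸ = 11.04 kN.
σ_{bronze} = P/A₂ = 11040/525 = 21.02 MPa, tensile.

σ ≈ 21 MPa (tensile)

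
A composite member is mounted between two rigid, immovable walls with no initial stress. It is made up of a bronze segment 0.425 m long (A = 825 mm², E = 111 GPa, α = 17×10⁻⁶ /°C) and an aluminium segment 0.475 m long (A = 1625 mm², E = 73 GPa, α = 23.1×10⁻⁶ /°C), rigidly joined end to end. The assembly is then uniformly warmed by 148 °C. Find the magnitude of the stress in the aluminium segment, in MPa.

With the walls removed the bar would change length by δ_free = Σ αᵢΔT Lᵢ = 17×10⁻⁶×148×425 + 23.1×10⁻⁶×148×475 = 2.693 mm.
The rigid supports impose zero overall length change; the single axial force P common to all segments must satisfy P Σ Lᵢ/(AᵢEᵢ) = δ_free.
Σ Lᵢ/(AᵢEᵢ) = 425/(825×111×10³) + 475/(1625×73×10³) = 8.645×10⁻⁶ mm/N.
P = 2.693 / 8.645×10⁻⁶ = 311500 N = 311.5 kN, compressive.
σ_{aluminium} = P / A = 311500 / 1625 = 191.7 MPa.

σ ≈ 192 MPa (compressive)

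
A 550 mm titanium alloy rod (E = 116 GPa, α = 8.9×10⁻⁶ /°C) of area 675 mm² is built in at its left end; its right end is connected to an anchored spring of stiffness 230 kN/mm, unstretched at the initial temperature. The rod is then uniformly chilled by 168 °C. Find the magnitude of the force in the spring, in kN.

Free thermal contraction: δ_free = αΔT L = 8.9×10⁻⁶ × 168 × 550 = 0.8224 mm.
Let P be the tensile force in the spring. The rod extends elastically by PL/(AE) and the spring stretches by P/k; together these equal δ_free.
P [ L/(AE) + 1/k ] = δ_free → P [ 550/(675×116×10³) + 1/(230×10³) ] = 0.8224.
P = 0.8224 / 1.137×10⁻⁵ = 72310 N.

P ≈ 72.3 kN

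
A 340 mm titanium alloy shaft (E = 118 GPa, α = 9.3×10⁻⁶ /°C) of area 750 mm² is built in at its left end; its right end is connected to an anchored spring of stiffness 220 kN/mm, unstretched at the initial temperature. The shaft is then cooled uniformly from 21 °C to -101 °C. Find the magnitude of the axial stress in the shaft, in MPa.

Free thermal contraction: δ_free = αΔT L = 9.3×10⁻⁶ × 122 × 340 = 0.3858 mm.
Let P be the tensile force in the spring. The shaft extends elastically by PL/(AE) and the spring stretches by P/k; together these equal δ_free.
So P = δ_free / [L/(AE) + 1/k] = 0.3858 / [ 340/(750×118×10³) + 1/(220×10³) ].
P = 0.3858 / 8.387×10⁻⁶ = 45990 N.
σ = P/A = 45990/750 = 61.33 MPa.

σ ≈ 61.3 MPa (tensile)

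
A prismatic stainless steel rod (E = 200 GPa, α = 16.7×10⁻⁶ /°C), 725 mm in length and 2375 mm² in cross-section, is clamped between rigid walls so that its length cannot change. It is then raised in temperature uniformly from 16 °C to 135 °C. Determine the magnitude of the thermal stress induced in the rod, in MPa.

The supports are rigid, so the total axial strain is zero. The restrained thermal strain is ε = αΔT = 16.7×10⁻⁶ × 119 = 1987.3×10⁻⁶.
Hence σ = E·αΔT = 200×10³ × 1987.3×10⁻⁶ = 397.5 MPa, compressive.

σ ≈ 397 MPa (compressive)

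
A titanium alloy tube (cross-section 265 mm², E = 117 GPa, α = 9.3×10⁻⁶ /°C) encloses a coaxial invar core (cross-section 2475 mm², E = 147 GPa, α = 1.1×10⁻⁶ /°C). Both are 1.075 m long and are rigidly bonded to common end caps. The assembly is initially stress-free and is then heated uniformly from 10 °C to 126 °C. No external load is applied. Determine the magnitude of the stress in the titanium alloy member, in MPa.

Equilibrium of a rigid end plate with no external load gives equal and opposite internal forces ±P in the two members. Since α_{titanium alloy} > α_{invar}, heating drives the titanium alloy into compression and the invar into tension.
Equating the net (thermal + elastic) strains gives |α₁ − α₂|·ΔT = P·[1/(A₁E₁) + 1/(A₂E₂)].
|α₁ − α₂|·ΔT = 8.2×10⁻⁶ × 116 = 0.0009512.
1/(A₁E₁) + 1/(A₂E₂) = 1/(265×117×10³) + 1/(2475×147×10³) = 3.5×10⁻⁸ N⁻¹.
So P = 0.0009512 / 3.5×10⁻⁸ = 27.18 kN.
σ_{titanium alloy} = P/A₁ = 27180/265 = 102.6 MPa, compressive.

σ ≈ 103 MPa (compressive)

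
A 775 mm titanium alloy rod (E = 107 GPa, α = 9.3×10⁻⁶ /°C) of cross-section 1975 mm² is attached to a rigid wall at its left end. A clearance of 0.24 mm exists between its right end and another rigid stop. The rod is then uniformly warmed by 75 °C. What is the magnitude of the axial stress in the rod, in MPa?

σ ≈ 41.5 MPa (compressive)

Free thermal elongation = αΔT L = 9.3×10⁻⁶ × 75 × 775 = 0.5406 mm.
After closing the 0.24 mm clearance, 0.5406 − 0.24 = 0.3006 mm of expansion remains to be suppressed by the wall.
That suppressed elongation corresponds to σ = E·Δ/L = 107×10³ × 0.3006/775 = 41.5 MPa.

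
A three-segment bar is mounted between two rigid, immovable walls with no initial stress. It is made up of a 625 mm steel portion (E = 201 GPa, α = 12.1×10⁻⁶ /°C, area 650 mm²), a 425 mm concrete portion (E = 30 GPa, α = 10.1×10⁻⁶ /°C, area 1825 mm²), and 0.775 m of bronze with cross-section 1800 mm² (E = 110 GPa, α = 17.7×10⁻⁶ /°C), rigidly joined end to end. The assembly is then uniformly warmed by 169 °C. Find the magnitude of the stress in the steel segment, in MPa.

σ ≈ 404 MPa (compressive)

Free thermal expansion of the whole bar: Σ αᵢΔT Lᵢ = 12.1×10⁻⁶×169×625 + 10.1×10⁻⁶×169×425 + 17.7×10⁻⁶×169×775 = 4.322 mm.
The rigid supports impose zero overall length change; the single axial force P common to all segments must satisfy P Σ Lᵢ/(AᵢEᵢ) = δ_free.
The series flexibility is Σ Lᵢ/(AᵢEᵢ) = 625/(650×201×10³) + 425/(1825×30×10³) + 775/(1800×110×10³) = 1.646×10⁻⁵ mm/N.
P = 4.322 / 1.646×10⁻⁵ = 262600 N = 262.6 kN, compressive.
σ_{steel} = P / A = 262600 / 650 = 403.9 MPa.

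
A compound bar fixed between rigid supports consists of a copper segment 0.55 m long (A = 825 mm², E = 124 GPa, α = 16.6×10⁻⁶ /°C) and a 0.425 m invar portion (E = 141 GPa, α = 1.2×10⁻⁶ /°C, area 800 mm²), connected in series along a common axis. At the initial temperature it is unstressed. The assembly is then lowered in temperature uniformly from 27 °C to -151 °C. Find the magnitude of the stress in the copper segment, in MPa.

With the walls removed the bar would change length by δ_free = Σ αᵢΔT Lᵢ = 16.6×10⁻⁶×178×550 + 1.2×10⁻⁶×178×425 = 1.716 mm.
Since the ends are fixed, an axial force P builds up, equal in every segment, with P · Σ Lᵢ/(AᵢEᵢ) = δ_free.
Σ Lᵢ/(AᵢEᵢ) = 550/(825×124×10³) + 425/(800×141×10³) = 9.144×10⁻⁶ mm/N.
So P = 1.716 / 9.144×10⁻⁶ = 187.7 kN, tensile.
σ_{copper} = P / A = 187700 / 825 = 227.5 MPa.

σ ≈ 227 MPa (tensile)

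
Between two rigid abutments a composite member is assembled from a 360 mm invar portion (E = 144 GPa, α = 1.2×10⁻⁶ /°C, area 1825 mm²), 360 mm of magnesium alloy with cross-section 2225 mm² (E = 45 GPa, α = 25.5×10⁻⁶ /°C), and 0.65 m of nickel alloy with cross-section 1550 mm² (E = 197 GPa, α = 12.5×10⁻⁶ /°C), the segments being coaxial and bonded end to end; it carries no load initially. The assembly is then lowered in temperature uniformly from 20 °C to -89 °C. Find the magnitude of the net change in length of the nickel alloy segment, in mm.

With the walls removed the bar would change length by δ_free = Σ αᵢΔT Lᵢ = 1.2×10⁻⁶×109×360 + 25.5×10⁻⁶×109×360 + 12.5×10⁻⁶×109×650 = 1.933 mm.
The rigid supports impose zero overall length change; the single axial force P common to all segments must satisfy P Σ Lᵢ/(AᵢEᵢ) = δ_free.
The series flexibility is Σ Lᵢ/(AᵢEᵢ) = 360/(1825×144×10³) + 360/(2225×45×10³) + 650/(1550×197×10³) = 7.094×10⁻⁶ mm/N.
Hence P = δ_free / Σ(L/AE) = 1.933/7.094×10⁻⁶ = 272.5 kN (tensile).
For the nickel alloy segment, free thermal change = 12.5×10⁻⁶×109×650 = 0.8856 mm and elastic change from P = 272500×650/(1550×197×10³) = 0.5801 mm; these oppose, so the net change is 0.305 mm (segment shortens).

|ΔL| ≈ 0.305 mm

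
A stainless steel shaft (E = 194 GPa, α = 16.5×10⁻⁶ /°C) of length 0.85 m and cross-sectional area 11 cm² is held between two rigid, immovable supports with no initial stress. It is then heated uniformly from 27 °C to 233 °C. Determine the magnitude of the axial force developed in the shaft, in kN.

Full restraint means ε = 0, so the stress is σ = EαΔT = 194×10³ × 16.5×10⁻⁶ × 206 = 659.4 MPa.
P = AEαΔT = 1100 × 194×10³ × 16.5×10⁻⁶ × 206 = 725.3 kN (compressive).

P ≈ 725 kN (compressive)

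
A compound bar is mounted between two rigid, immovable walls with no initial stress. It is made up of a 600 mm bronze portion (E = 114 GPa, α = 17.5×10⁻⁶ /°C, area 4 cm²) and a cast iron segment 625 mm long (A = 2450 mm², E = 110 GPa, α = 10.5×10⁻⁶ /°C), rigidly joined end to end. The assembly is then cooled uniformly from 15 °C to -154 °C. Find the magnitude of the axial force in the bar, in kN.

Free thermal contraction of the whole bar: Σ αᵢΔT Lᵢ = 17.5×10⁻⁶×169×600 + 10.5×10⁻⁶×169×625 = 2.884 mm.
Since the ends are fixed, an axial force P builds up, equal in every segment, with P · Σ Lᵢ/(AᵢEᵢ) = δ_free.
The series flexibility is Σ Lᵢ/(AᵢEᵢ) = 600/(400×114×10³) + 625/(2450×110×10³) = 1.548×10⁻⁵ mm/N.
Hence P = δ_free / Σ(L/AE) = 2.884/1.548×10⁻⁵ = 186.3 kN (tensile).

P ≈ 186 kN (tensile)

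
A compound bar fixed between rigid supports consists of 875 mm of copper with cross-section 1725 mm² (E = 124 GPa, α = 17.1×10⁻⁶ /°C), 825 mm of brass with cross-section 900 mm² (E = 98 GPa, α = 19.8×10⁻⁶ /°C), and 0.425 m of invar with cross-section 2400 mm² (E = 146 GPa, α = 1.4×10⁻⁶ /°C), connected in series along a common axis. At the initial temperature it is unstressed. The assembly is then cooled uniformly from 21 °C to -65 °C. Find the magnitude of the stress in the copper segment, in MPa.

σ ≈ 108 MPa (tensile)

If the supports were absent, the total length change would be Σ αᵢΔT Lᵢ = 17.1×10⁻⁶×86×875 + 19.8×10⁻⁶×86×825 + 1.4×10⁻⁶×86×425 = 2.743 mm.
Since the ends are fixed, an axial force P builds up, equal in every segment, with P · Σ Lᵢ/(AᵢEᵢ) = δ_free.
Σ Lᵢ/(AᵢEᵢ) = 875/(1725×124×10³) + 825/(900×98×10³) + 425/(2400×146×10³) = 1.466×10⁻⁵ mm/N.
P = 2.743 / 1.466×10⁻⁵ = 187100 N = 187.1 kN, tensile.
σ_{copper} = P / A = 187100 / 1725 = 108.5 MPa.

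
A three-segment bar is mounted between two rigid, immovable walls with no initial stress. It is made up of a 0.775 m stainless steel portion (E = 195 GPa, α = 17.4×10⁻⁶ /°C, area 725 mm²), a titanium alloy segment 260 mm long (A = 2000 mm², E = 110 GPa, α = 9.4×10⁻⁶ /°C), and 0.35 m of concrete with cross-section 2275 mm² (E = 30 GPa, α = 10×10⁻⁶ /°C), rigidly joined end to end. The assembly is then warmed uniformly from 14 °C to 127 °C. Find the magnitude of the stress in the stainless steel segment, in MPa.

σ ≈ 257 MPa (compressive)

With the walls removed the bar would change length by δ_free = Σ αᵢΔT Lᵢ = 17.4×10⁻⁶×113×775 + 9.4×10⁻⁶×113×260 + 10×10⁻⁶×113×350 = 2.195 mm.
The walls prevent any net length change, so an axial force P (same in every segment) develops. Compatibility: P · Σ Lᵢ/(AᵢEᵢ) = δ_free.
The series flexibility is Σ Lᵢ/(AᵢEᵢ) = 775/(725×195×10³) + 260/(2000×110×10³) + 350/(2275×30×10³) = 1.179×10⁻⁵ mm/N.
P = 2.195 / 1.179×10⁻⁵ = 186200 N = 186.2 kN, compressive.
σ_{stainless steel} = P / A = 186200 / 725 = 256.8 MPa.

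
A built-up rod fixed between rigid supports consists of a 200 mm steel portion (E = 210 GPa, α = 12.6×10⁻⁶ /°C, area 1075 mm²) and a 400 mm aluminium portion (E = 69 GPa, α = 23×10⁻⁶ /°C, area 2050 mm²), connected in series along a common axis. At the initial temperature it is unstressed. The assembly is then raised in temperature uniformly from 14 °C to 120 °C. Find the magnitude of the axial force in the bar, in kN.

With the walls removed the bar would change length by δ_free = Σ αᵢΔT Lᵢ = 12.6×10⁻⁶×106×200 + 23×10⁻⁶×106×400 = 1.242 mm.
The rigid supports impose zero overall length change; the single axial force P common to all segments must satisfy P Σ Lᵢ/(AᵢEᵢ) = δ_free.
Σ Lᵢ/(AᵢEᵢ) = 200/(1075×210×10³) + 400/(2050×69×10³) = 3.714×10⁻⁶ mm/N.
So P = 1.242 / 3.714×10⁻⁶ = 334.5 kN, compressive.

P ≈ 335 kN (compressive)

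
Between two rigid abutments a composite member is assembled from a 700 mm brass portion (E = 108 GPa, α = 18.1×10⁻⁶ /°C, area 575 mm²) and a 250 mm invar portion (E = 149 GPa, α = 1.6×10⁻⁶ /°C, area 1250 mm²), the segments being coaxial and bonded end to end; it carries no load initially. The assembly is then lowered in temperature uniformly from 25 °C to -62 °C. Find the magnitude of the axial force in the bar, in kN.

P ≈ 90.1 kN (tensile)

With the walls removed the bar would change length by δ_free = Σ αᵢΔT Lᵢ = 18.1×10⁻⁶×87×700 + 1.6×10⁻⁶×87×250 = 1.137 mm.
Since the ends are fixed, an axial force P builds up, equal in every segment, with P · Σ Lᵢ/(AᵢEᵢ) = δ_free.
Σ Lᵢ/(AᵢEᵢ) = 700/(575×108×10³) + 250/(1250×149×10³) = 1.261×10⁻⁵ mm/N.
So P = 1.137 / 1.261×10⁻⁵ = 90.14 kN, tensile.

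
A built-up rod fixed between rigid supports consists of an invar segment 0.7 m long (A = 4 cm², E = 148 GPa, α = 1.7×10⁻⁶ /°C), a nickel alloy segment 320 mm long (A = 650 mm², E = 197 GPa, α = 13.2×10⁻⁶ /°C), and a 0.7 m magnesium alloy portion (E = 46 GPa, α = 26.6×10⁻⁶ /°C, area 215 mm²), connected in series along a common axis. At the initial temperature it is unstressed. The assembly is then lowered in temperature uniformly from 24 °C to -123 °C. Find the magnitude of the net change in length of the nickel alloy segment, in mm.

|ΔL| ≈ 0.517 mm

With the walls removed the bar would change length by δ_free = Σ αᵢΔT Lᵢ = 1.7×10⁻⁶×147×700 + 13.2×10⁻⁶×147×320 + 26.6×10⁻⁶×147×700 = 3.533 mm.
The walls prevent any net length change, so an axial force P (same in every segment) develops. Compatibility: P · Σ Lᵢ/(AᵢEᵢ) = δ_free.
The series flexibility is Σ Lᵢ/(AᵢEᵢ) = 700/(400×148×10³) + 320/(650×197×10³) + 700/(215×46×10³) = 8.51×10⁻⁵ mm/N.
So P = 3.533 / 8.51×10⁻⁵ = 41.51 kN, tensile.
For the nickel alloy segment, free thermal change = 13.2×10⁻⁶×147×320 = 0.6209 mm and elastic change from P = 41510×320/(650×197×10³) = 0.1037 mm; these oppose, so the net change is 0.517 mm (segment shortens).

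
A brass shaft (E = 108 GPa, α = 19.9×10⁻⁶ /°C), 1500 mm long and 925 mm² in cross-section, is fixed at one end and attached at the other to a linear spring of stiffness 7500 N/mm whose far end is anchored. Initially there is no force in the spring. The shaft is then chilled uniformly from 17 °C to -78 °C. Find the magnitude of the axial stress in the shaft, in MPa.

σ ≈ 20.7 MPa (tensile)

If the spring were absent the shaft would shorten by αΔT L = 19.9×10⁻⁶ × 95 × 1500 = 2.836 mm.
Let P be the tensile force in the spring. The shaft extends elastically by PL/(AE) and the spring stretches by P/k; together these equal δ_free.
P [ L/(AE) + 1/k ] = δ_free → P [ 1500/(925×108×10³) + 1/(7500) ] = 2.836.
P = 2.836 / 0.0001483 = 19120 N.
σ = P/A = 19120/925 = 20.67 MPa.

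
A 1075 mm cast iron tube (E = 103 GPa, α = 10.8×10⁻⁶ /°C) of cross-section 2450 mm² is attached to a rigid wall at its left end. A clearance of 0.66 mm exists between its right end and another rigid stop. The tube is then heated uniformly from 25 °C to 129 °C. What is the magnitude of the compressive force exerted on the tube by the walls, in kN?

If the wall were absent the tube would grow by αΔT L = 10.8×10⁻⁶ × 104 × 1075 = 1.207 mm.
The gap closes (δ_free > 0.66 mm) and the wall then resists a further 1.207 − 0.66 = 0.5474 mm of expansion.
So σ = E(δ_free − g)/L = 103×10³ × 0.5474/1075 = 52.45 MPa.
P = σA = 52.45 × 2450 = 128.5 kN.

P ≈ 129 kN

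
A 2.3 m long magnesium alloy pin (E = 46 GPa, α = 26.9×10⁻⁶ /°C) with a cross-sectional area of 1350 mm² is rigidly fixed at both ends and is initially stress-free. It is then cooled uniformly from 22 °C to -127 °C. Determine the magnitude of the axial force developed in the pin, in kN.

Full restraint means ε = 0, so the stress is σ = EαΔT = 46×10³ × 26.9×10⁻⁶ × 149 = 184.4 MPa.
Then P = σA = 184.4 × 1350 mm² = 248.9 kN, tensile.

P ≈ 249 kN (tensile)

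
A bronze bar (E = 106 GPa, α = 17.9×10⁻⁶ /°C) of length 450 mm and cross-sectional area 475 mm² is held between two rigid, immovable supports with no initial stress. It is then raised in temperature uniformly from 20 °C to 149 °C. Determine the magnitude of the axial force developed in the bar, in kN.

P ≈ 116 kN (compressive)

With zero net strain, σ = E·αΔT = 106 GPa × 17.9×10⁻⁶ × 129 = 244.8 MPa.
Axial force P = σA = 244.8 × 475 = 116300 N = 116.3 kN, compressive.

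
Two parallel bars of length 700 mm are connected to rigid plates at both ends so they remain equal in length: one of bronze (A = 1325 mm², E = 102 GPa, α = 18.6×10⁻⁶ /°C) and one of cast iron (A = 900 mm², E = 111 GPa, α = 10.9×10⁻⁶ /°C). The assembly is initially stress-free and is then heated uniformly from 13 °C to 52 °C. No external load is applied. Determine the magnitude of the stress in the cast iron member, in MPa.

σ ≈ 19.2 MPa (tensile)

Equilibrium of a rigid end plate with no external load gives equal and opposite internal forces ±P in the two members. Since α_{bronze} > α_{cast iron}, heating drives the bronze into compression and the cast iron into tension.
Compatibility of the two members (thermal + elastic change equal): (α₁ − α₂)ΔT = P·[1/(A₁E₁) + 1/(A₂E₂)].
|α₁ − α₂|·ΔT = 7.7×10⁻⁶ × 39 = 0.0003003.
1/(A₁E₁) + 1/(A₂E₂) = 1/(1325×102×10³) + 1/(900×111×10³) = 1.741×10⁻⁸ N⁻¹.
P = 0.0003003 / 1.741×10⁻⁸ = 17250 N = 17.25 kN.
σ_{cast iron} = P/A₂ = 17250/900 = 19.17 MPa, tensile.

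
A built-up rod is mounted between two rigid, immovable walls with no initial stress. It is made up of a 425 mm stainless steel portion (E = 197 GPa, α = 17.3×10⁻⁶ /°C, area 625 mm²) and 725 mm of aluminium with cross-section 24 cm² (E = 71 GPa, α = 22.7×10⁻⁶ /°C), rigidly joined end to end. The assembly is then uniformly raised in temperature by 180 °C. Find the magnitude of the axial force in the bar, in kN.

With the walls removed the bar would change length by δ_free = Σ αᵢΔT Lᵢ = 17.3×10⁻⁶×180×425 + 22.7×10⁻⁶×180×725 = 4.286 mm.
Since the ends are fixed, an axial force P builds up, equal in every segment, with P · Σ Lᵢ/(AᵢEᵢ) = δ_free.
Σ Lᵢ/(AᵢEᵢ) = 425/(625×197×10³) + 725/(2400×71×10³) = 7.706×10⁻⁶ mm/N.
So P = 4.286 / 7.706×10⁻⁶ = 556.1 kN, compressive.

P ≈ 556 kN (compressive)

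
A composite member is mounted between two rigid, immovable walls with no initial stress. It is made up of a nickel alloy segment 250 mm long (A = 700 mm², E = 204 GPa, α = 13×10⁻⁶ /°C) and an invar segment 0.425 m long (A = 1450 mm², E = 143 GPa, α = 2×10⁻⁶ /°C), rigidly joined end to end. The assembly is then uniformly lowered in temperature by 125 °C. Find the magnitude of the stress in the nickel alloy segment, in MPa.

σ ≈ 193 MPa (tensile)

If the supports were absent, the total length change would be Σ αᵢΔT Lᵢ = 13×10⁻⁶×125×250 + 2×10⁻⁶×125×425 = 0.5125 mm.
The walls prevent any net length change, so an axial force P (same in every segment) develops. Compatibility: P · Σ Lᵢ/(AᵢEᵢ) = δ_free.
Σ Lᵢ/(AᵢEᵢ) = 250/(700×204×10³) + 425/(1450×143×10³) = 3.8×10⁻⁶ mm/N.
So P = 0.5125 / 3.8×10⁻⁶ = 134.9 kN, tensile.
σ_{nickel alloy} = P / A = 134900 / 700 = 192.7 MPa.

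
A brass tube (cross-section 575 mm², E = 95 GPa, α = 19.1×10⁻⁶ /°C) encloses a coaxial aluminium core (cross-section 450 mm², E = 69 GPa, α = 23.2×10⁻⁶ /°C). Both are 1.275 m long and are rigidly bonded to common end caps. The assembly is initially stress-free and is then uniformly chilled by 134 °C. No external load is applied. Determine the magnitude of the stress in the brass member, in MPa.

Both members must finish at the same length. With the larger α, the aluminium tends to over-contract; the plates restrain it, putting the aluminium in tension and the brass in compression. With no external load the two internal forces are equal and opposite, magnitude P.
Compatibility of the two members (thermal + elastic change equal): (α₁ − α₂)ΔT = P·[1/(A₁E₁) + 1/(A₂E₂)].
|α₁ − α₂|·ΔT = 4.1×10⁻⁶ × 134 = 0.0005494.
1/(A₁E₁) + 1/(A₂E₂) = 1/(575×95×10³) + 1/(450×69×10³) = 5.051×10⁻⁸ N⁻¹.
P = 0.0005494 / 5.051×10⁻⁸ = 10880 N = 10.88 kN.
σ_{brass} = P/A₁ = 10880/575 = 18.92 MPa, compressive.

σ ≈ 18.9 MPa (compressive)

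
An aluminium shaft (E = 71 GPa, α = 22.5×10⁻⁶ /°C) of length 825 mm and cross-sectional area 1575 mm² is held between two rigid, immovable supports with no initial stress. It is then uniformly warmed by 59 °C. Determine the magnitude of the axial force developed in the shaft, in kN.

P ≈ 148 kN (compressive)

With zero net strain, σ = E·αΔT = 71 GPa × 22.5×10⁻⁶ × 59 = 94.25 MPa.
Axial force P = σA = 94.25 × 1575 = 148400 N = 148.4 kN, compressive.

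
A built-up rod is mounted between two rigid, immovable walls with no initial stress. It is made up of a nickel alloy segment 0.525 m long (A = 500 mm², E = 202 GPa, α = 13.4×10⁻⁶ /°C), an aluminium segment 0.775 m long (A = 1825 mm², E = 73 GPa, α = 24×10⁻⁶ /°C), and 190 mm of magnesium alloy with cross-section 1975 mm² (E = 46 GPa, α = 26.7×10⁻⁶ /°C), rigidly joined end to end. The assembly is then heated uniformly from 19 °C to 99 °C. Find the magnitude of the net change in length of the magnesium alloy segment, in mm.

|ΔL| ≈ 0.0138 mm

If the supports were absent, the total length change would be Σ αᵢΔT Lᵢ = 13.4×10⁻⁶×80×525 + 24×10⁻⁶×80×775 + 26.7×10⁻⁶×80×190 = 2.457 mm.
The rigid supports impose zero overall length change; the single axial force P common to all segments must satisfy P Σ Lᵢ/(AᵢEᵢ) = δ_free.
Σ Lᵢ/(AᵢEᵢ) = 525/(500×202×10³) + 775/(1825×73×10³) + 190/(1975×46×10³) = 1.311×10⁻⁵ mm/N.
P = 2.457 / 1.311×10⁻⁵ = 187400 N = 187.4 kN, compressive.
For the magnesium alloy segment, free thermal change = 26.7×10⁻⁶×80×190 = 0.4058 mm and elastic change from P = 187400×190/(1975×46×10³) = 0.392 mm; these oppose, so the net change is 0.0138 mm (segment lengthens).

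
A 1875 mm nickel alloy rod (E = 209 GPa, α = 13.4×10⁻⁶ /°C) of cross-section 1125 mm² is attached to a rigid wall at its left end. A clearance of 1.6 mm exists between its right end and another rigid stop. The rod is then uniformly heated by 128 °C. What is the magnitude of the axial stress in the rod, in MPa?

σ ≈ 180 MPa (compressive)

Unrestrained expansion: δ_free = αΔT L = 13.4×10⁻⁶ × 128 × 1875 = 3.216 mm.
The gap closes (δ_free > 1.6 mm) and the wall then resists a further 3.216 − 1.6 = 1.616 mm of expansion.
Compatibility: PL/(AE) = 1.616 mm, so σ = P/A = E × (1.616/1875) = 180.1 MPa.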